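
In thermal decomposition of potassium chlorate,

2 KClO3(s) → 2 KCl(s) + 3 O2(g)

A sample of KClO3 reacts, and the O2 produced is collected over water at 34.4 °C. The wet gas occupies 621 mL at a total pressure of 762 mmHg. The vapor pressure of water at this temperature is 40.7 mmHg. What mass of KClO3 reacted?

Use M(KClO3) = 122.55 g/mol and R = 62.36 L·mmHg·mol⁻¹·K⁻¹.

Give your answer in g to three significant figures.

1.91 g

P(O2) = 762 − 40.7 = 721.3 mmHg
n(O2) = PV/RT = (721.3 × 0.6210) / (62.36 × 307.55) = 0.02336 mol
n(KClO3) = (2/3) × 0.02336 = 0.01557 mol
m(KClO3) = 0.01557 × 122.55 = 1.908 g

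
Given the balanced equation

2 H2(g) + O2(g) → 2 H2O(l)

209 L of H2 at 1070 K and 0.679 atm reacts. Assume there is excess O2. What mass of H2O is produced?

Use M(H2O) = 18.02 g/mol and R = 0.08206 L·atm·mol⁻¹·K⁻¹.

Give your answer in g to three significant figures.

n(H2) = PV/RT = (0.679 × 209) / (0.08206 × 1070) = 1.616 mol
n(H2O) = (2/2) × 1.616 = 1.616 mol
m(H2O) = 1.616 × 18.02 = 29.12 g

29.1 g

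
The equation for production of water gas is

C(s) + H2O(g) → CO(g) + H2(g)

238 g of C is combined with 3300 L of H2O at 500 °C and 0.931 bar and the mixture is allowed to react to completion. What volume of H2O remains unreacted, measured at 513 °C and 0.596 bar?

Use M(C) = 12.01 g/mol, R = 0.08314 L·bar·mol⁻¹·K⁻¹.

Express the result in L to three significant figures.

3070 L

n(C) = 238 / 12.01 = 19.82 mol
n(H2O) = PV/RT = (0.931 × 3300) / (0.08314 × 773.15) = 47.80 mol
For 19.82 mol C, stoichiometry requires (1/1) × 19.82 = 19.82 mol H2O; 47.80 mol is available, so C is limiting.
n(H2O) consumed = (1/1) × 19.82 = 19.82 mol; remaining = 47.80 − 19.82 = 27.98 mol
V(H2O) = nRT/P = 27.98 × 0.08314 × 786.15 / 0.596 = 3068 L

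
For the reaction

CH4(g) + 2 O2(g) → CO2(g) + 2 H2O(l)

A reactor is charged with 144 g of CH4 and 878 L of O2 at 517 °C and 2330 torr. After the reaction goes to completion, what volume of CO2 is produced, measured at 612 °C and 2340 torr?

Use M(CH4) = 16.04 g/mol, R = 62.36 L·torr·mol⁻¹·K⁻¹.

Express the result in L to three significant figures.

n(CH4) = 144 / 16.04 = 8.978 mol
n(O2) = PV/RT = (2330 × 878) / (62.36 × 790.15) = 41.52 mol
For 8.978 mol CH4, stoichiometry requires (2/1) × 8.978 = 17.96 mol O2; 41.52 mol is available, so CH4 is limiting.
n(CO2) = (1/1) × 8.978 = 8.978 mol
V(CO2) = nRT/P = 8.978 × 62.36 × 885.15 / 2340 = 211.8 L

212 L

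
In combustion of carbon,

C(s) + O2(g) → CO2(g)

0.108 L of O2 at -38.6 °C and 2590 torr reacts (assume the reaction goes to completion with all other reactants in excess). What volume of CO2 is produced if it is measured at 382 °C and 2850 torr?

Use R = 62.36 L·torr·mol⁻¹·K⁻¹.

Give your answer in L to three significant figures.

0.274 L

n(O2) = PV/RT = (2590 × 0.108) / (62.36 × 234.55) = 0.01912 mol
n(CO2) = (1/1) × 0.01912 = 0.01912 mol
V = nRT/P = 0.01912 × 62.36 × 655.15 / 2850 = 0.2741 L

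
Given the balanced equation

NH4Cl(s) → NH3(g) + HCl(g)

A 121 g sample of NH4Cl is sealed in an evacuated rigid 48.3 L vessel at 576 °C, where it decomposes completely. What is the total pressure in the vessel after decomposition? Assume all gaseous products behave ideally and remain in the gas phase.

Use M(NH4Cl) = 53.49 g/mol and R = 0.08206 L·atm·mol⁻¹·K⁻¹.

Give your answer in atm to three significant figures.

6.53 atm

n(NH4Cl) = 121 / 53.49 = 2.262 mol
n(gas produced) = (2/1) × 2.262 = 4.524 mol
P = nRT/V = 4.524 × 0.08206 × 849.15 / 48.3 = 6.527 atm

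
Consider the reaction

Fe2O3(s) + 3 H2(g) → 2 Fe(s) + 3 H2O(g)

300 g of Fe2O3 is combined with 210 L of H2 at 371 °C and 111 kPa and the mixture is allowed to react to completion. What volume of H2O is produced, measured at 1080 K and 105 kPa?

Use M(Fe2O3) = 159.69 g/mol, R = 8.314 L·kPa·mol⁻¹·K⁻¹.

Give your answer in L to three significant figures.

372 L

n(Fe2O3) = 300 / 159.69 = 1.879 mol
n(H2) = PV/RT = (111 × 210) / (8.314 × 644.15) = 4.353 mol
For 1.879 mol Fe2O3, stoichiometry requires (3/1) × 1.879 = 5.637 mol H2; 4.353 mol is available, so H2 is limiting.
n(H2O) = (3/3) × 4.353 = 4.353 mol
V(H2O) = nRT/P = 4.353 × 8.314 × 1080 / 105 = 372.2 L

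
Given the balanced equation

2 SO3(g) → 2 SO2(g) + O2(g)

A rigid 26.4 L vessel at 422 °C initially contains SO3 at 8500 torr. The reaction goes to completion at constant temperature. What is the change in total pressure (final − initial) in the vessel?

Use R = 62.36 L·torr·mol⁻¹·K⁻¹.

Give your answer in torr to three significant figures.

Rigid vessel, constant T ⇒ P scales with total gas moles (2 → 3).
P_final = (3/2) × 8500 = 12750 torr; ΔP = 12750 − 8500 = 4250 torr

4250 torr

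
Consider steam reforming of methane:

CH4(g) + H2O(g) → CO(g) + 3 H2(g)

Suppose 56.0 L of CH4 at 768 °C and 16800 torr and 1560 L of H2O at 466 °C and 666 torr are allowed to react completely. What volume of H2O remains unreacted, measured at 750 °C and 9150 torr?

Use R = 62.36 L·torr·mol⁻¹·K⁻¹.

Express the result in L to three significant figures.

n(CH4) = PV/RT = (16800 × 56.0) / (62.36 × 1041.15) = 14.49 mol
n(H2O) = PV/RT = (666 × 1560) / (62.36 × 739.15) = 22.54 mol
For 14.49 mol CH4, stoichiometry requires (1/1) × 14.49 = 14.49 mol H2O; 22.54 mol is available, so CH4 is limiting.
n(H2O) consumed = (1/1) × 14.49 = 14.49 mol; remaining = 22.54 − 14.49 = 8.050 mol
V(H2O) = nRT/P = 8.050 × 62.36 × 1023.15 / 9150 = 56.13 L

56.1 L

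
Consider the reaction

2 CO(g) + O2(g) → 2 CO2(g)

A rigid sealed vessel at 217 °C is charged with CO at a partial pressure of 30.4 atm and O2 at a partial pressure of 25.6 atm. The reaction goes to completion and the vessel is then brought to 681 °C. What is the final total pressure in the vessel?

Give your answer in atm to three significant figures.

79.4 atm

At constant V, partial pressures at 217 °C are proportional to moles, so apply stoichiometry directly to pressures.
P(O2) required for 30.4 atm of CO = (1/2) × 30.4 = 15.20 atm; available 25.6 atm, so CO is limiting.
P(O2) remaining = 25.6 − (1/2) × 30.4 = 10.40 atm
P(gaseous products) = (2)/2 × 30.4 = 30.40 atm
P_total at 217 °C = 10.40 + 30.40 = 40.80 atm
Scaling to 681 °C: P = 40.80 × 954.15/490.15 = 79.42 atm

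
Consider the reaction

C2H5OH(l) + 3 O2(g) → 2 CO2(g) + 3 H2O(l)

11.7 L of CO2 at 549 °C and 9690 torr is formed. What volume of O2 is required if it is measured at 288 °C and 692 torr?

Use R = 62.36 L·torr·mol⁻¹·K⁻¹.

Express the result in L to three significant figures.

n(CO2) = PV/RT = (9690 × 11.7) / (62.36 × 822.15) = 2.211 mol
n(O2) = (3/2) × 2.211 = 3.316 mol
V = nRT/P = 3.316 × 62.36 × 561.15 / 692 = 167.7 L

168 L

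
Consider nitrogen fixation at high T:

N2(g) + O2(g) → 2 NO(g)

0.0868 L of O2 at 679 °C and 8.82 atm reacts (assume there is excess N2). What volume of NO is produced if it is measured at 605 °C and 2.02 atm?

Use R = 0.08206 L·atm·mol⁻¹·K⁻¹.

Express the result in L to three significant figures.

0.699 L

n(O2) = PV/RT = (8.82 × 0.0868) / (0.08206 × 952.15) = 0.009798 mol
n(NO) = (2/1) × 0.009798 = 0.01960 mol
V = nRT/P = 0.01960 × 0.08206 × 878.15 / 2.02 = 0.6992 L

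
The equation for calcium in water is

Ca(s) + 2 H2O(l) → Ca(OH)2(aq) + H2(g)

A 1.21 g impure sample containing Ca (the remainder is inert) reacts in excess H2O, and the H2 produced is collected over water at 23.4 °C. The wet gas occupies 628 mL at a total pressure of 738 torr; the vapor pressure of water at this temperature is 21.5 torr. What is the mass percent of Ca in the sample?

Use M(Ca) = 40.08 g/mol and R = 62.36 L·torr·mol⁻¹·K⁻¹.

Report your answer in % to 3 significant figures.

80.6 %

P(H2) = 738 − 21.5 = 716.5 torr
n(H2) = PV/RT = (716.5 × 0.6280) / (62.36 × 296.55) = 0.02433 mol
n(Ca) = (1/1) × 0.02433 = 0.02433 mol
m(Ca) = 0.02433 × 40.08 = 0.9751 g
%Ca = 0.9751 / 1.21 × 100 = 80.59%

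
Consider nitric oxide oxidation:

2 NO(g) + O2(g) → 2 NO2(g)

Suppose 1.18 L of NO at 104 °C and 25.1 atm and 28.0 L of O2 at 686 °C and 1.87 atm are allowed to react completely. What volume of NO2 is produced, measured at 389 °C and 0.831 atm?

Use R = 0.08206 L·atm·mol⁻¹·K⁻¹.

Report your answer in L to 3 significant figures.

62.6 L

n(NO) = PV/RT = (25.1 × 1.18) / (0.08206 × 377.15) = 0.9570 mol
n(O2) = PV/RT = (1.87 × 28.0) / (0.08206 × 959.15) = 0.6652 mol
For 0.9570 mol NO, stoichiometry requires (1/2) × 0.9570 = 0.4785 mol O2; 0.6652 mol is available, so NO is limiting.
n(NO2) = (2/2) × 0.9570 = 0.9570 mol
V(NO2) = nRT/P = 0.9570 × 0.08206 × 662.15 / 0.831 = 62.57 L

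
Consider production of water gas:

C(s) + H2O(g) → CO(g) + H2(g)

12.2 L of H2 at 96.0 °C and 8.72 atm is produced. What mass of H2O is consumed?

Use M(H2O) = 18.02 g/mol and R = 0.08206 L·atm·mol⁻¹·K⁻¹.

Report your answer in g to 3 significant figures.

n(H2) = PV/RT = (8.72 × 12.2) / (0.08206 × 369.15) = 3.512 mol
n(H2O) = (1/1) × 3.512 = 3.512 mol
m(H2O) = 3.512 × 18.02 = 63.29 g

63.3 g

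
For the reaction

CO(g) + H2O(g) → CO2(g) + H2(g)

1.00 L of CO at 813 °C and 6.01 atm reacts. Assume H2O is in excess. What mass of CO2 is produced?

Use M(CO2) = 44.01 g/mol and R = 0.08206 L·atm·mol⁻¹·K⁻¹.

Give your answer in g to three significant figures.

2.97 g

n(CO) = PV/RT = (6.01 × 1.00) / (0.08206 × 1086.15) = 0.06743 mol
n(CO2) = (1/1) × 0.06743 = 0.06743 mol
m(CO2) = 0.06743 × 44.01 = 2.968 g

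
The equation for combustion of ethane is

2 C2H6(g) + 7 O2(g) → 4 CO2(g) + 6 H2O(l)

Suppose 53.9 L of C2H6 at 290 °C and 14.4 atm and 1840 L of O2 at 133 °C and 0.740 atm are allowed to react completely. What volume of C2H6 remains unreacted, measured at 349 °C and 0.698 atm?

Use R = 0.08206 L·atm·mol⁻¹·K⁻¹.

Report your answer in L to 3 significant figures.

n(C2H6) = PV/RT = (14.4 × 53.9) / (0.08206 × 563.15) = 16.80 mol
n(O2) = PV/RT = (0.740 × 1840) / (0.08206 × 406.15) = 40.85 mol
For 16.80 mol C2H6, stoichiometry requires (7/2) × 16.80 = 58.80 mol O2; 40.85 mol is available, so O2 is limiting.
n(C2H6) consumed = (2/7) × 40.85 = 11.67 mol; remaining = 16.80 − 11.67 = 5.130 mol
V(C2H6) = nRT/P = 5.130 × 0.08206 × 622.15 / 0.698 = 375.2 L

375 L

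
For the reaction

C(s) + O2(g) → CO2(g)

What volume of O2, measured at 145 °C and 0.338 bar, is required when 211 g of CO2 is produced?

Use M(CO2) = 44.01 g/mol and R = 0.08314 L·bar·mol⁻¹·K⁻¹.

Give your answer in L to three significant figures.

493 L

n(CO2) = 211.0 / 44.01 = 4.794 mol
n(O2) = (1/1) × 4.794 = 4.794 mol
V = nRT/P = 4.794 × 0.08314 × 418.15 / 0.338 = 493.1 L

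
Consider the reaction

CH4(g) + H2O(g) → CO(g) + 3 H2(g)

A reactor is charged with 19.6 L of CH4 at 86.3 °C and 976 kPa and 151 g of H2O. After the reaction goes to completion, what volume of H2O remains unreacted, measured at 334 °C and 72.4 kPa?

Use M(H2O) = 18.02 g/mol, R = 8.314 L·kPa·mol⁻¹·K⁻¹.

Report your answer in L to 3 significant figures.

n(CH4) = PV/RT = (976 × 19.6) / (8.314 × 359.45) = 6.401 mol
n(H2O) = 151 / 18.02 = 8.380 mol
For 6.401 mol CH4, stoichiometry requires (1/1) × 6.401 = 6.401 mol H2O; 8.380 mol is available, so CH4 is limiting.
n(H2O) consumed = (1/1) × 6.401 = 6.401 mol; remaining = 8.380 − 6.401 = 1.979 mol
V(H2O) = nRT/P = 1.979 × 8.314 × 607.15 / 72.4 = 138.0 L

138 L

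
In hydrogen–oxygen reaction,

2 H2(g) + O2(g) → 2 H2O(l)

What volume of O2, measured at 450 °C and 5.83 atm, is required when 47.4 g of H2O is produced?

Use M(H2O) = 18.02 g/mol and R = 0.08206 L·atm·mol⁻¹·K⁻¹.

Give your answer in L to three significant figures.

13.4 L

n(H2O) = 47.40 / 18.02 = 2.630 mol
n(O2) = (1/2) × 2.630 = 1.315 mol
V = nRT/P = 1.315 × 0.08206 × 723.15 / 5.83 = 13.38 L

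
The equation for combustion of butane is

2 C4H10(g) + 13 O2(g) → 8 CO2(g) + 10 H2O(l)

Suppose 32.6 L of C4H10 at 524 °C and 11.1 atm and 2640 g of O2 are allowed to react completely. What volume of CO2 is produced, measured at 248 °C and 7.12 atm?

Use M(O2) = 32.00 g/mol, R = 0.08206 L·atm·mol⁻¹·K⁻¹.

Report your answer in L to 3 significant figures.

133 L

n(C4H10) = PV/RT = (11.1 × 32.6) / (0.08206 × 797.15) = 5.532 mol
n(O2) = 2640 / 32.00 = 82.50 mol
For 5.532 mol C4H10, stoichiometry requires (13/2) × 5.532 = 35.96 mol O2; 82.50 mol is available, so C4H10 is limiting.
n(CO2) = (8/2) × 5.532 = 22.13 mol
V(CO2) = nRT/P = 22.13 × 0.08206 × 521.15 / 7.12 = 132.9 L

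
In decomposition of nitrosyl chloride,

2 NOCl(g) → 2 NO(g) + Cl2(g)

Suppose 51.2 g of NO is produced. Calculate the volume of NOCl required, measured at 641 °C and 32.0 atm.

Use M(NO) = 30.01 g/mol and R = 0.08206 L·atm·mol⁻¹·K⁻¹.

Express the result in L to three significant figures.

4.00 L

n(NO) = 51.20 / 30.01 = 1.706 mol
n(NOCl) = (2/2) × 1.706 = 1.706 mol
V = nRT/P = 1.706 × 0.08206 × 914.15 / 32.0 = 3.999 L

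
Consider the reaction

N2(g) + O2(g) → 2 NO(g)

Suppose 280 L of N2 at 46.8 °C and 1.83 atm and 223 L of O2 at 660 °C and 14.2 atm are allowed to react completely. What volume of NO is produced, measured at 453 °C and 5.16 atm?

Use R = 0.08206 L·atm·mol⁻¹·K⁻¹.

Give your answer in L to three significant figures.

n(N2) = PV/RT = (1.83 × 280) / (0.08206 × 319.95) = 19.52 mol
n(O2) = PV/RT = (14.2 × 223) / (0.08206 × 933.15) = 41.35 mol
For 19.52 mol N2, stoichiometry requires (1/1) × 19.52 = 19.52 mol O2; 41.35 mol is available, so N2 is limiting.
n(NO) = (2/1) × 19.52 = 39.04 mol
V(NO) = nRT/P = 39.04 × 0.08206 × 726.15 / 5.16 = 450.8 L

451 L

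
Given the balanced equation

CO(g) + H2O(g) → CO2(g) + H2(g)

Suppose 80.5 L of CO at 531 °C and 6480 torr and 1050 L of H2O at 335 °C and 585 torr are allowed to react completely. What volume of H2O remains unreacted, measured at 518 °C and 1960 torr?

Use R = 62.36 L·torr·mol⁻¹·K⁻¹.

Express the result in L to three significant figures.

146 L

n(CO) = PV/RT = (6480 × 80.5) / (62.36 × 804.15) = 10.40 mol
n(H2O) = PV/RT = (585 × 1050) / (62.36 × 608.15) = 16.20 mol
For 10.40 mol CO, stoichiometry requires (1/1) × 10.40 = 10.40 mol H2O; 16.20 mol is available, so CO is limiting.
n(H2O) consumed = (1/1) × 10.40 = 10.40 mol; remaining = 16.20 − 10.40 = 5.800 mol
V(H2O) = nRT/P = 5.800 × 62.36 × 791.15 / 1960 = 146.0 L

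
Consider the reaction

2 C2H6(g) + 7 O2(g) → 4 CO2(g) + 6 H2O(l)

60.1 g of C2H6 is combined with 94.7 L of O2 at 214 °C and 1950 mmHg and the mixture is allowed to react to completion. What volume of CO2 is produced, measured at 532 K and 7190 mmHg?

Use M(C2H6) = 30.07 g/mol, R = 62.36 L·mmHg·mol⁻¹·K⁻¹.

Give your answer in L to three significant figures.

n(C2H6) = 60.1 / 30.07 = 1.999 mol
n(O2) = PV/RT = (1950 × 94.7) / (62.36 × 487.15) = 6.079 mol
For 1.999 mol C2H6, stoichiometry requires (7/2) × 1.999 = 6.997 mol O2; 6.079 mol is available, so O2 is limiting.
n(CO2) = (4/7) × 6.079 = 3.474 mol
V(CO2) = nRT/P = 3.474 × 62.36 × 532 / 7190 = 16.03 L

16.0 L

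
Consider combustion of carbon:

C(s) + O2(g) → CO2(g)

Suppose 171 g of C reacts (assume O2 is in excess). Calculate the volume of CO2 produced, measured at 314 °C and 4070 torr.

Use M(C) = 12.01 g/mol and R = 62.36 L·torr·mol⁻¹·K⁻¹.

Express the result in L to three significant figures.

128 L

n(C) = 171.0 / 12.01 = 14.24 mol
n(CO2) = (1/1) × 14.24 = 14.24 mol
V = nRT/P = 14.24 × 62.36 × 587.15 / 4070 = 128.1 L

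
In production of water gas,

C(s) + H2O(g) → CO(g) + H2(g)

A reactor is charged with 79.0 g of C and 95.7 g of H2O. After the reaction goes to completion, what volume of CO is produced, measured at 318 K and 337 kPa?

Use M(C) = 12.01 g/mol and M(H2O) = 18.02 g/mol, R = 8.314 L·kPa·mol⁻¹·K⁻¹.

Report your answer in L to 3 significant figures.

n(C) = 79.0 / 12.01 = 6.578 mol
n(H2O) = 95.7 / 18.02 = 5.311 mol
For 6.578 mol C, stoichiometry requires (1/1) × 6.578 = 6.578 mol H2O; 5.311 mol is available, so H2O is limiting.
n(CO) = (1/1) × 5.311 = 5.311 mol
V(CO) = nRT/P = 5.311 × 8.314 × 318 / 337 = 41.67 L

41.7 L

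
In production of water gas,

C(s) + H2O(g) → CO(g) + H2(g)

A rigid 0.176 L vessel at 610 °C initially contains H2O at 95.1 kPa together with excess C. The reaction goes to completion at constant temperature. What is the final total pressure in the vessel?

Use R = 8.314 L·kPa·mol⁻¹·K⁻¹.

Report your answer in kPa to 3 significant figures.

Since T and V are fixed, P_final/P_initial = n_final/n_initial = 2/1.
P_final = (2/1) × 95.1 = 190.2 kPa

190 kPa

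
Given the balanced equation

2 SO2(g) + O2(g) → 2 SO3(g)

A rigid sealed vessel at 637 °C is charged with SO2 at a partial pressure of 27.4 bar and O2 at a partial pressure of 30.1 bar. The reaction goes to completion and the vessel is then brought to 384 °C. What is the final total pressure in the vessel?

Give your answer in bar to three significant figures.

At constant V, partial pressures at 637 °C are proportional to moles, so apply stoichiometry directly to pressures.
P(O2) required for 27.4 bar of SO2 = (1/2) × 27.4 = 13.70 bar; available 30.1 bar, so SO2 is limiting.
P(O2) remaining = 30.1 − (1/2) × 27.4 = 16.40 bar
P(gaseous products) = (2)/2 × 27.4 = 27.40 bar
P_total at 637 °C = 16.40 + 27.40 = 43.80 bar
Scaling to 384 °C: P = 43.80 × 657.15/910.15 = 31.62 bar

31.6 bar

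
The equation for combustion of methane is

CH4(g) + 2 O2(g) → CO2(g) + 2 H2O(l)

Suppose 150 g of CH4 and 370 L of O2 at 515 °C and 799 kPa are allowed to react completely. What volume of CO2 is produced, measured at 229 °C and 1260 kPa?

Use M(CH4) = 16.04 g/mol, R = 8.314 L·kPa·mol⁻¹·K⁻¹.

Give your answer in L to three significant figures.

n(CH4) = 150 / 16.04 = 9.352 mol
n(O2) = PV/RT = (799 × 370) / (8.314 × 788.15) = 45.12 mol
For 9.352 mol CH4, stoichiometry requires (2/1) × 9.352 = 18.70 mol O2; 45.12 mol is available, so CH4 is limiting.
n(CO2) = (1/1) × 9.352 = 9.352 mol
V(CO2) = nRT/P = 9.352 × 8.314 × 502.15 / 1260 = 30.99 L

31.0 L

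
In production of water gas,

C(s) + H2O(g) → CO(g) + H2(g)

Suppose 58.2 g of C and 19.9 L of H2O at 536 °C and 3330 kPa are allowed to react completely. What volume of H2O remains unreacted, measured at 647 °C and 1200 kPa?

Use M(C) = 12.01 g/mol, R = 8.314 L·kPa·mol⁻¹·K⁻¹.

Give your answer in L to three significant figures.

n(C) = 58.2 / 12.01 = 4.846 mol
n(H2O) = PV/RT = (3330 × 19.9) / (8.314 × 809.15) = 9.850 mol
For 4.846 mol C, stoichiometry requires (1/1) × 4.846 = 4.846 mol H2O; 9.850 mol is available, so C is limiting.
n(H2O) consumed = (1/1) × 4.846 = 4.846 mol; remaining = 9.850 − 4.846 = 5.004 mol
V(H2O) = nRT/P = 5.004 × 8.314 × 920.15 / 1200 = 31.90 L

31.9 L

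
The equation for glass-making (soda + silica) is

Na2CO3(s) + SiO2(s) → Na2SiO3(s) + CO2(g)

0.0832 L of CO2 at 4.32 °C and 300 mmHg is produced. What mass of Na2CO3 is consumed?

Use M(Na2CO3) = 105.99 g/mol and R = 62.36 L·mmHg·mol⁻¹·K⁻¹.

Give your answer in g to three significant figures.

0.153 g

n(CO2) = PV/RT = (300 × 0.0832) / (62.36 × 277.47) = 0.001443 mol
n(Na2CO3) = (1/1) × 0.001443 = 0.001443 mol
m(Na2CO3) = 0.001443 × 105.99 = 0.1529 g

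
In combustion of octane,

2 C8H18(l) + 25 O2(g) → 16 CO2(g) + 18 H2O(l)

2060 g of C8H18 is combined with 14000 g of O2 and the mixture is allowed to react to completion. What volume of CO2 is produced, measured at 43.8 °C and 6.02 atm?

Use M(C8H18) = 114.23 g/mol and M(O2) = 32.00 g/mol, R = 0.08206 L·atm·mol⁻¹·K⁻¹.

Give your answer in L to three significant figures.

623 L

n(C8H18) = 2060 / 114.23 = 18.03 mol
n(O2) = 14000 / 32.00 = 437.5 mol
For 18.03 mol C8H18, stoichiometry requires (25/2) × 18.03 = 225.4 mol O2; 437.5 mol is available, so C8H18 is limiting.
n(CO2) = (16/2) × 18.03 = 144.2 mol
V(CO2) = nRT/P = 144.2 × 0.08206 × 316.95 / 6.02 = 623.0 L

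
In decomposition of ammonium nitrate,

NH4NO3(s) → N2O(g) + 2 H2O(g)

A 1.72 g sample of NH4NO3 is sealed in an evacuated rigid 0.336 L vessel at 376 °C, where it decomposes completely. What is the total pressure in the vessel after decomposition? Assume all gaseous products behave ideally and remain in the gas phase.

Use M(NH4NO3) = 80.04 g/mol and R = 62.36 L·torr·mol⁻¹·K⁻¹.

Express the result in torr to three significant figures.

7770 torr

n(NH4NO3) = 1.72 / 80.04 = 0.02149 mol
n(gas produced) = (3/1) × 0.02149 = 0.06447 mol
P = nRT/V = 0.06447 × 62.36 × 649.15 / 0.336 = 7767 torr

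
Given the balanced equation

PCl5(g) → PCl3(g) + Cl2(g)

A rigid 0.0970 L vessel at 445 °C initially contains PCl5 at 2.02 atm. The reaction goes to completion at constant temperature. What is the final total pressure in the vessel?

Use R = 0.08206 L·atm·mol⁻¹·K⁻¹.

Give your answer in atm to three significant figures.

At constant T and V, P ∝ n(gas): 1 mol gas → 2 mol gas.
P_final = (2/1) × 2.02 = 4.040 atm

4.04 atm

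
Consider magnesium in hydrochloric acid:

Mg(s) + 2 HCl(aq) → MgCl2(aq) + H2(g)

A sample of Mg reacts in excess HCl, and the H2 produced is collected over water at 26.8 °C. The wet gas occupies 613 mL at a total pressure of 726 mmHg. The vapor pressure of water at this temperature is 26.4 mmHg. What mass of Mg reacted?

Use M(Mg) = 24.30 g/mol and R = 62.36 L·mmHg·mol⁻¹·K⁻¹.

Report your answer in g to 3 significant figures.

P(H2) = 726 − 26.4 = 699.6 mmHg
n(H2) = PV/RT = (699.6 × 0.6130) / (62.36 × 299.95) = 0.02293 mol
n(Mg) = (1/1) × 0.02293 = 0.02293 mol
m(Mg) = 0.02293 × 24.30 = 0.5572 g

0.557 g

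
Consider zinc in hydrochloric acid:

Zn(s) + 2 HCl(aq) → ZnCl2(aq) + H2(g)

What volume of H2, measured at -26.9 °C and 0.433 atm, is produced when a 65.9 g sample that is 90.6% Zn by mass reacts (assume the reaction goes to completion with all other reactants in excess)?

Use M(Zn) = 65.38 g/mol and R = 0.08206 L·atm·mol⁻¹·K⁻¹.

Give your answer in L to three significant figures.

42.6 L

mass of Zn = 65.9 × 90.6/100 = 59.71 g
n(Zn) = 59.71 / 65.38 = 0.9133 mol
n(H2) = (1/1) × 0.9133 = 0.9133 mol
V = nRT/P = 0.9133 × 0.08206 × 246.25 / 0.433 = 42.62 L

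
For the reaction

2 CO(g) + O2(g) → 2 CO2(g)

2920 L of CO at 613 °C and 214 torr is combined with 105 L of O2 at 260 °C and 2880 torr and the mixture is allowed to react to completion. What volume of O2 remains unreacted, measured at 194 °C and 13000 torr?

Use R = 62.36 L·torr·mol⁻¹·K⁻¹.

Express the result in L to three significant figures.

n(CO) = PV/RT = (214 × 2920) / (62.36 × 886.15) = 11.31 mol
n(O2) = PV/RT = (2880 × 105) / (62.36 × 533.15) = 9.095 mol
For 11.31 mol CO, stoichiometry requires (1/2) × 11.31 = 5.655 mol O2; 9.095 mol is available, so CO is limiting.
n(O2) consumed = (1/2) × 11.31 = 5.655 mol; remaining = 9.095 − 5.655 = 3.440 mol
V(O2) = nRT/P = 3.440 × 62.36 × 467.15 / 13000 = 7.709 L

7.71 L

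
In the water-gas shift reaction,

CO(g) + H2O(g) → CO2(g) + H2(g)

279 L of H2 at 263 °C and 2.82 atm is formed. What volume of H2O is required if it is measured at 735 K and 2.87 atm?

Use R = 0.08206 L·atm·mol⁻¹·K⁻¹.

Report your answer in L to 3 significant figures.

376 L

n(H2) = PV/RT = (2.82 × 279) / (0.08206 × 536.15) = 17.88 mol
n(H2O) = (1/1) × 17.88 = 17.88 mol
V = nRT/P = 17.88 × 0.08206 × 735 / 2.87 = 375.8 L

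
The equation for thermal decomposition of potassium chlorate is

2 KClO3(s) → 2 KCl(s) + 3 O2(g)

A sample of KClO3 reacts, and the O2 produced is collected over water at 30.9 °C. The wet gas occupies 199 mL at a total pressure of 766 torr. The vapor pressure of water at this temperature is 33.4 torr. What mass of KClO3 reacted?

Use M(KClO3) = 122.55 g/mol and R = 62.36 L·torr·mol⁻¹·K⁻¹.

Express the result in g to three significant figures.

0.628 g

P(O2) = 766 − 33.4 = 732.6 torr
n(O2) = PV/RT = (732.6 × 0.1990) / (62.36 × 304.05) = 0.007689 mol
n(KClO3) = (2/3) × 0.007689 = 0.005126 mol
m(KClO3) = 0.005126 × 122.55 = 0.6282 g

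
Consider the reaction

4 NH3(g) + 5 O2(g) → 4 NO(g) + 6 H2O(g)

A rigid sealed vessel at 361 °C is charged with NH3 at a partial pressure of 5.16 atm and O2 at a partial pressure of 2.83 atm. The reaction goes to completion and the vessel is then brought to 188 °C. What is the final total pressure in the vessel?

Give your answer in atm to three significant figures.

Because the vessel is rigid and T is held at 361 °C, work the stoichiometry in partial pressures (P_i = n_iRT/V).
P(O2) required for 5.16 atm of NH3 = (5/4) × 5.16 = 6.450 atm; available 2.83 atm, so O2 is limiting.
P(NH3) remaining = 5.16 − (4/5) × 2.83 = 2.896 atm
P(gaseous products) = (4+6)/5 × 2.83 = 5.660 atm
P_total at 361 °C = 2.896 + 5.660 = 8.556 atm
Scaling to 188 °C: P = 8.556 × 461.15/634.15 = 6.222 atm

6.22 atm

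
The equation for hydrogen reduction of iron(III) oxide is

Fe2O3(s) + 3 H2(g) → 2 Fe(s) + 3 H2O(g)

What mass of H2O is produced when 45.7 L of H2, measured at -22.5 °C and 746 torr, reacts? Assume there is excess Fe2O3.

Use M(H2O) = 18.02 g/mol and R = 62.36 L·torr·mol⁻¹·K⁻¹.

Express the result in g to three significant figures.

39.3 g

n(H2) = PV/RT = (746 × 45.7) / (62.36 × 250.65) = 2.181 mol
n(H2O) = (3/3) × 2.181 = 2.181 mol
m(H2O) = 2.181 × 18.02 = 39.30 g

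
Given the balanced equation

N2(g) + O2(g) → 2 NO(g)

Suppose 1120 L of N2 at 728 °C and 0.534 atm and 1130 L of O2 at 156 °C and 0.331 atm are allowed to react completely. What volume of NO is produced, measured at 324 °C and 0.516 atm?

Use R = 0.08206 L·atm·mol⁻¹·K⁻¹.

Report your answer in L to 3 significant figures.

1380 L

n(N2) = PV/RT = (0.534 × 1120) / (0.08206 × 1001.15) = 7.280 mol
n(O2) = PV/RT = (0.331 × 1130) / (0.08206 × 429.15) = 10.62 mol
For 7.280 mol N2, stoichiometry requires (1/1) × 7.280 = 7.280 mol O2; 10.62 mol is available, so N2 is limiting.
n(NO) = (2/1) × 7.280 = 14.56 mol
V(NO) = nRT/P = 14.56 × 0.08206 × 597.15 / 0.516 = 1383 L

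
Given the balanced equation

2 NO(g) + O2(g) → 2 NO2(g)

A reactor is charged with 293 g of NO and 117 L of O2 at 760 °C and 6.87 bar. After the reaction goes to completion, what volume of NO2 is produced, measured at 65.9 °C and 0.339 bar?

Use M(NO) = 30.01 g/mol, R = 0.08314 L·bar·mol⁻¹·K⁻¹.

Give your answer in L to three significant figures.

812 L

n(NO) = 293 / 30.01 = 9.763 mol
n(O2) = PV/RT = (6.87 × 117) / (0.08314 × 1033.15) = 9.358 mol
For 9.763 mol NO, stoichiometry requires (1/2) × 9.763 = 4.881 mol O2; 9.358 mol is available, so NO is limiting.
n(NO2) = (2/2) × 9.763 = 9.763 mol
V(NO2) = nRT/P = 9.763 × 0.08314 × 339.05 / 0.339 = 811.8 L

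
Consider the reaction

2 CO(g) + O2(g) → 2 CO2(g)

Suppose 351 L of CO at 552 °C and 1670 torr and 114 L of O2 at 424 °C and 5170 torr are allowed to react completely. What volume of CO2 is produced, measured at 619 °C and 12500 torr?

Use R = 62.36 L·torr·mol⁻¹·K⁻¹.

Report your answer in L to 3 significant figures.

n(CO) = PV/RT = (1670 × 351) / (62.36 × 825.15) = 11.39 mol
n(O2) = PV/RT = (5170 × 114) / (62.36 × 697.15) = 13.56 mol
For 11.39 mol CO, stoichiometry requires (1/2) × 11.39 = 5.695 mol O2; 13.56 mol is available, so CO is limiting.
n(CO2) = (2/2) × 11.39 = 11.39 mol
V(CO2) = nRT/P = 11.39 × 62.36 × 892.15 / 12500 = 50.69 L

50.7 L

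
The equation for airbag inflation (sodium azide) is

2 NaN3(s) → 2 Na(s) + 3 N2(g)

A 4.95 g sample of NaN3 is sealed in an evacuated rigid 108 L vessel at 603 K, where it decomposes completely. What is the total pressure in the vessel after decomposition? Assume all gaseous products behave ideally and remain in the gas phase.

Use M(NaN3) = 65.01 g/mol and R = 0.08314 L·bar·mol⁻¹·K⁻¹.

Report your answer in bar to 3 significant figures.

n(NaN3) = 4.95 / 65.01 = 0.07614 mol
n(gas produced) = (3/2) × 0.07614 = 0.1142 mol
P = nRT/V = 0.1142 × 0.08314 × 603 / 108 = 0.05301 bar

0.0530 bar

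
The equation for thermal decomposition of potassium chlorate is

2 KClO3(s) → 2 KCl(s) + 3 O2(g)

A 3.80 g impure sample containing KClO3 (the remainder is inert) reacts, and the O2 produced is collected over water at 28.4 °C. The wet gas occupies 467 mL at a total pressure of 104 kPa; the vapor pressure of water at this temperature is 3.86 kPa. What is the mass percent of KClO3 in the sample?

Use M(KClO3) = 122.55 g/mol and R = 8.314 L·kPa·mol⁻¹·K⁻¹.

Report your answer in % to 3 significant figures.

40.1 %

P(O2) = 104 − 3.86 = 100.1 kPa
n(O2) = PV/RT = (100.1 × 0.4670) / (8.314 × 301.55) = 0.01865 mol
n(KClO3) = (2/3) × 0.01865 = 0.01243 mol
m(KClO3) = 0.01243 × 122.55 = 1.523 g
%KClO3 = 1.523 / 3.80 × 100 = 40.08%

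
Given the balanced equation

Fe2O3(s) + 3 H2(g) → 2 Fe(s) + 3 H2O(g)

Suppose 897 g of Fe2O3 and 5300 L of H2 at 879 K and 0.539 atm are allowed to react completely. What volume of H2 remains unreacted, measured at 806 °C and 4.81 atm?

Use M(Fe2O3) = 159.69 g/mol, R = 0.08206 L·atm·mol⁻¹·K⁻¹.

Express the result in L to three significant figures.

n(Fe2O3) = 897 / 159.69 = 5.617 mol
n(H2) = PV/RT = (0.539 × 5300) / (0.08206 × 879) = 39.60 mol
For 5.617 mol Fe2O3, stoichiometry requires (3/1) × 5.617 = 16.85 mol H2; 39.60 mol is available, so Fe2O3 is limiting.
n(H2) consumed = (3/1) × 5.617 = 16.85 mol; remaining = 39.60 − 16.85 = 22.75 mol
V(H2) = nRT/P = 22.75 × 0.08206 × 1079.15 / 4.81 = 418.8 L

419 L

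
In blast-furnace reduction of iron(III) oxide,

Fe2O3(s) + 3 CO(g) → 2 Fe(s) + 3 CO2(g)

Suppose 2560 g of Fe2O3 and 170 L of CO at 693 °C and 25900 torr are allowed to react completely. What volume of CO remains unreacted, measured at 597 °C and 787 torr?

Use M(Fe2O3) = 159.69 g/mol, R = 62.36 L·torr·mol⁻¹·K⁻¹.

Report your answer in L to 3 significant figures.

n(Fe2O3) = 2560 / 159.69 = 16.03 mol
n(CO) = PV/RT = (25900 × 170) / (62.36 × 966.15) = 73.08 mol
For 16.03 mol Fe2O3, stoichiometry requires (3/1) × 16.03 = 48.09 mol CO; 73.08 mol is available, so Fe2O3 is limiting.
n(CO) consumed = (3/1) × 16.03 = 48.09 mol; remaining = 73.08 − 48.09 = 24.99 mol
V(CO) = nRT/P = 24.99 × 62.36 × 870.15 / 787 = 1723 L

1720 L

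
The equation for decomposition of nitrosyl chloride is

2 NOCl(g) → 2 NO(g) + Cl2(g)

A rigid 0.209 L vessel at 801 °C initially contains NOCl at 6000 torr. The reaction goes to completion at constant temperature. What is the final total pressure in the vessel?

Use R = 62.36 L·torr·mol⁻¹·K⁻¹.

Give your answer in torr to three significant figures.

9000 torr

At constant T and V, P ∝ n(gas): 2 mol gas → 3 mol gas.
P_final = (3/2) × 6000 = 9000 torr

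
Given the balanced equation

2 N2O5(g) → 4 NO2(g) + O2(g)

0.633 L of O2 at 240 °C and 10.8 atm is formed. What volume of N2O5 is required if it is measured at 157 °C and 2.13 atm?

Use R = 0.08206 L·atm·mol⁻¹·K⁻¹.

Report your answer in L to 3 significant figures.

n(O2) = PV/RT = (10.8 × 0.633) / (0.08206 × 513.15) = 0.1623 mol
n(N2O5) = (2/1) × 0.1623 = 0.3246 mol
V = nRT/P = 0.3246 × 0.08206 × 430.15 / 2.13 = 5.379 L

5.38 L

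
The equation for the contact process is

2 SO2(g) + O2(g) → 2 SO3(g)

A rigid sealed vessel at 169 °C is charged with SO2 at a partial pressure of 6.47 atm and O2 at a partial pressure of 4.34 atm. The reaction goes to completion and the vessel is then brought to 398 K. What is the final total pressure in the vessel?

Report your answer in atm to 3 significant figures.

With V and T fixed, P_i ∝ n_i, so the mole ratios apply directly to partial pressures at 169 °C.
P(O2) required for 6.47 atm of SO2 = (1/2) × 6.47 = 3.235 atm; available 4.34 atm, so SO2 is limiting.
P(O2) remaining = 4.34 − (1/2) × 6.47 = 1.105 atm
P(gaseous products) = (2)/2 × 6.47 = 6.470 atm
P_total at 169 °C = 1.105 + 6.470 = 7.575 atm
Scaling to 398 K: P = 7.575 × 398/442.15 = 6.819 atm

6.82 atm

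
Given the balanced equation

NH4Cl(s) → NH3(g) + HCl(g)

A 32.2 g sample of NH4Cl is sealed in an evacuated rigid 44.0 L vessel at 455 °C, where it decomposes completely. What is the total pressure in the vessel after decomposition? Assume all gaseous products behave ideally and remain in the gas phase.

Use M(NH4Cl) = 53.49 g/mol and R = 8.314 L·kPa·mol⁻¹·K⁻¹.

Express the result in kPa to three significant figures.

166 kPa

n(NH4Cl) = 32.2 / 53.49 = 0.6020 mol
n(gas produced) = (2/1) × 0.6020 = 1.204 mol
P = nRT/V = 1.204 × 8.314 × 728.15 / 44.0 = 165.7 kPa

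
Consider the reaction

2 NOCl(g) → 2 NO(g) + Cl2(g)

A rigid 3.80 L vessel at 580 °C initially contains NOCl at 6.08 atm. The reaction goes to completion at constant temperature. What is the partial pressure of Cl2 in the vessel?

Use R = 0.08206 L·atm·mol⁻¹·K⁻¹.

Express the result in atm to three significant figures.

3.04 atm

n(NOCl)₀ = PV/RT = (6.08 × 3.80) / (0.08206 × 853.15) = 0.3300 mol
n(Cl2) = (1/2) × 0.3300 = 0.1650 mol
P(Cl2) = nRT/V = 0.1650 × 0.08206 × 853.15 / 3.80 = 3.040 atm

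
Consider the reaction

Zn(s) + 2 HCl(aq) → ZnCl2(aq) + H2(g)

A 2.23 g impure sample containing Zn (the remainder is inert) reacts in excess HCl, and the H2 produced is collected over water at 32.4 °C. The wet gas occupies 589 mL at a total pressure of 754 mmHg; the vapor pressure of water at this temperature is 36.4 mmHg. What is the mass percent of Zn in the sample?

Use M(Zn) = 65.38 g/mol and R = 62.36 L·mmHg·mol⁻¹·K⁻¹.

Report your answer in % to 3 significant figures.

P(H2) = 754 − 36.4 = 717.6 mmHg
n(H2) = PV/RT = (717.6 × 0.5890) / (62.36 × 305.55) = 0.02218 mol
n(Zn) = (1/1) × 0.02218 = 0.02218 mol
m(Zn) = 0.02218 × 65.38 = 1.450 g
%Zn = 1.450 / 2.23 × 100 = 65.02%

65.0 %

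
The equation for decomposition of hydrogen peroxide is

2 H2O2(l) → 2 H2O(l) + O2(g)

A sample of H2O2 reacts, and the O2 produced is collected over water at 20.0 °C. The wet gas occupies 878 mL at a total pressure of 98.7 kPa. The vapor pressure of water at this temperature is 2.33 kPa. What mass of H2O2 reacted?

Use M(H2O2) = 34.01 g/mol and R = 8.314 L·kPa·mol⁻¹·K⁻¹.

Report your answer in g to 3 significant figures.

P(O2) = 98.7 − 2.33 = 96.37 kPa
n(O2) = PV/RT = (96.37 × 0.8780) / (8.314 × 293.15) = 0.03472 mol
n(H2O2) = (2/1) × 0.03472 = 0.06944 mol
m(H2O2) = 0.06944 × 34.01 = 2.362 g

2.36 g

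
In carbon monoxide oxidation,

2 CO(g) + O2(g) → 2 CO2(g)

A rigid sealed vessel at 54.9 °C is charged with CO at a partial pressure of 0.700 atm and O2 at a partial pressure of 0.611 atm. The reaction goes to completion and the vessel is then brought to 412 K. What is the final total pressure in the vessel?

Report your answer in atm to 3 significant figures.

Because the vessel is rigid and T is held at 54.9 °C, work the stoichiometry in partial pressures (P_i = n_iRT/V).
P(O2) required for 0.700 atm of CO = (1/2) × 0.700 = 0.3500 atm; available 0.611 atm, so CO is limiting.
P(O2) remaining = 0.611 − (1/2) × 0.700 = 0.2610 atm
P(gaseous products) = (2)/2 × 0.700 = 0.7000 atm
P_total at 54.9 °C = 0.2610 + 0.7000 = 0.9610 atm
Scaling to 412 K: P = 0.9610 × 412/328.05 = 1.207 atm

1.21 atm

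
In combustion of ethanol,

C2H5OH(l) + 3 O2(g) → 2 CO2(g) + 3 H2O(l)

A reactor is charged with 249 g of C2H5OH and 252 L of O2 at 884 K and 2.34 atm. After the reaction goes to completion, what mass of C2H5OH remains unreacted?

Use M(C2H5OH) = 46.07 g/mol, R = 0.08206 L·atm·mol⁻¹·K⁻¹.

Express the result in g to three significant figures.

n(C2H5OH) = 249 / 46.07 = 5.405 mol
n(O2) = PV/RT = (2.34 × 252) / (0.08206 × 884) = 8.129 mol
For 5.405 mol C2H5OH, stoichiometry requires (3/1) × 5.405 = 16.21 mol O2; 8.129 mol is available, so O2 is limiting.
n(C2H5OH) consumed = (1/3) × 8.129 = 2.710 mol; remaining = 5.405 − 2.710 = 2.695 mol
m(C2H5OH) = 2.695 × 46.07 = 124.2 g

124 g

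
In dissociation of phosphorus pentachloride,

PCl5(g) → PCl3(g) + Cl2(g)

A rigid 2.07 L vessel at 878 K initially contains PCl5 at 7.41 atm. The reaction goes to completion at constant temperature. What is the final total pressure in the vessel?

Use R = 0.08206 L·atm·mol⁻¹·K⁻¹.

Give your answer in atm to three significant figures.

14.8 atm

Since T and V are fixed, P_final/P_initial = n_final/n_initial = 2/1.
P_final = (2/1) × 7.41 = 14.82 atm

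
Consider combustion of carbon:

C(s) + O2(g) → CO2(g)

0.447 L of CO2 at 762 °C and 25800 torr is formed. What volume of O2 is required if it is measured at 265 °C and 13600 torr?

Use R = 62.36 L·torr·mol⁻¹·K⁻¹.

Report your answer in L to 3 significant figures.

n(CO2) = PV/RT = (25800 × 0.447) / (62.36 × 1035.15) = 0.1787 mol
n(O2) = (1/1) × 0.1787 = 0.1787 mol
V = nRT/P = 0.1787 × 62.36 × 538.15 / 13600 = 0.4410 L

0.441 L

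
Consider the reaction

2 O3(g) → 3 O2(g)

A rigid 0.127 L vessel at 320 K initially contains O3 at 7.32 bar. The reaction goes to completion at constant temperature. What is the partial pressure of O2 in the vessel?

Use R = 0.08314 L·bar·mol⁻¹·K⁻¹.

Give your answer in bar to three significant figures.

11.0 bar

n(O3)₀ = PV/RT = (7.32 × 0.127) / (0.08314 × 320) = 0.03494 mol
n(O2) = (3/2) × 0.03494 = 0.05241 mol
P(O2) = nRT/V = 0.05241 × 0.08314 × 320 / 0.127 = 10.98 bar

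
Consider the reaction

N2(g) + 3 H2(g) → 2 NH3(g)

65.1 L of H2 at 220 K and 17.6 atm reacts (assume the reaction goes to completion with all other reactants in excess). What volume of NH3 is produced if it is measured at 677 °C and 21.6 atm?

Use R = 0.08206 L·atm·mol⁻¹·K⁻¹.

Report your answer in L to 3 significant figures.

n(H2) = PV/RT = (17.6 × 65.1) / (0.08206 × 220) = 63.47 mol
n(NH3) = (2/3) × 63.47 = 42.31 mol
V = nRT/P = 42.31 × 0.08206 × 950.15 / 21.6 = 152.7 L

153 L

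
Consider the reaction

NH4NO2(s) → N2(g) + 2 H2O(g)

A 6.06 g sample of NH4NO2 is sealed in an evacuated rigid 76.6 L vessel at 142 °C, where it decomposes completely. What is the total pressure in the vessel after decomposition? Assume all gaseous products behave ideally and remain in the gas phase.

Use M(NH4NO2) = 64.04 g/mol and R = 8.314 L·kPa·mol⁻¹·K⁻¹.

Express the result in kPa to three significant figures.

n(NH4NO2) = 6.06 / 64.04 = 0.09463 mol
n(gas produced) = (3/1) × 0.09463 = 0.2839 mol
P = nRT/V = 0.2839 × 8.314 × 415.15 / 76.6 = 12.79 kPa

12.8 kPa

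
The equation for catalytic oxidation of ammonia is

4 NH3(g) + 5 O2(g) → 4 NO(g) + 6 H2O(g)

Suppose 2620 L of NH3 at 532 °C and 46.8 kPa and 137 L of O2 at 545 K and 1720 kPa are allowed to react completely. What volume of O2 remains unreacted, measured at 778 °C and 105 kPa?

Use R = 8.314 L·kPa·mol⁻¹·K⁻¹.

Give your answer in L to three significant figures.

2420 L

n(NH3) = PV/RT = (46.8 × 2620) / (8.314 × 805.15) = 18.32 mol
n(O2) = PV/RT = (1720 × 137) / (8.314 × 545) = 52.00 mol
For 18.32 mol NH3, stoichiometry requires (5/4) × 18.32 = 22.90 mol O2; 52.00 mol is available, so NH3 is limiting.
n(O2) consumed = (5/4) × 18.32 = 22.90 mol; remaining = 52.00 − 22.90 = 29.10 mol
V(O2) = nRT/P = 29.10 × 8.314 × 1051.15 / 105 = 2422 L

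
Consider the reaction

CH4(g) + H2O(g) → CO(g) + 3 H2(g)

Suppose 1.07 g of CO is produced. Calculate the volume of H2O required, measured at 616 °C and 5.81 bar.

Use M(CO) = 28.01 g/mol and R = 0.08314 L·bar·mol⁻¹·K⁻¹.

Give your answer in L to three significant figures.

0.486 L

n(CO) = 1.070 / 28.01 = 0.03820 mol
n(H2O) = (1/1) × 0.03820 = 0.03820 mol
V = nRT/P = 0.03820 × 0.08314 × 889.15 / 5.81 = 0.4860 L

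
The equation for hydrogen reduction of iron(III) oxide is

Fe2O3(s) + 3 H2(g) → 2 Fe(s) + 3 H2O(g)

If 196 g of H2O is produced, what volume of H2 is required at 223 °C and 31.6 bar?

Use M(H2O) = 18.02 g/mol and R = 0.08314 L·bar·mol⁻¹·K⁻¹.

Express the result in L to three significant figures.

n(H2O) = 196.0 / 18.02 = 10.88 mol
n(H2) = (3/3) × 10.88 = 10.88 mol
V = nRT/P = 10.88 × 0.08314 × 496.15 / 31.6 = 14.20 L

14.2 L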